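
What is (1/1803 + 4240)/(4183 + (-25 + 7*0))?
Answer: 1092103/1070982 ≈ 1.0197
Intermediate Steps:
(1/1803 + 4240)/(4183 + (-25 + 7*0)) = (1/1803 + 4240)/(4183 + (-25 + 0)) = 7644721/(1803*(4183 - 25)) = (7644721/1803)/4158 = (7644721/1803)*(1/4158) = 1092103/1070982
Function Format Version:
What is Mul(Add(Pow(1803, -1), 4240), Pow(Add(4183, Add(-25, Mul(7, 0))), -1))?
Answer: Rational(1092103, 1070982) ≈ 1.0197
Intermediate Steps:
Mul(Add(Pow(1803, -1), 4240), Pow(Add(4183, Add(-25, Mul(7, 0))), -1)) = Mul(Add(Rational(1, 1803), 4240), Pow(Add(4183, Add(-25, 0)), -1)) = Mul(Rational(7644721, 1803), Pow(Add(4183, -25), -1)) = Mul(Rational(7644721, 1803), Pow(4158, -1)) = Mul(Rational(7644721, 1803), Rational(1, 4158)) = Rational(1092103, 1070982)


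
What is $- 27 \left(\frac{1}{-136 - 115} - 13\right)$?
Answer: $\frac{88128}{251} \approx 351.11$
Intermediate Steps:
$- 27 \left(\frac{1}{-136 - 115} - 13\right) = - 27 \left(\frac{1}{-251} - 13\right) = - 27 \left(- \frac{1}{251} - 13\right) = \left(-27\right) \left(- \frac{3264}{251}\right) = \frac{88128}{251}$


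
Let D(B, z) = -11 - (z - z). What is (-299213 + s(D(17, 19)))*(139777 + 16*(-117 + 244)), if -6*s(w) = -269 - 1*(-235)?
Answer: -127290878198/3 ≈ -4.2430e+10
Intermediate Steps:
D(B, z) = -11 (D(B, z) = -11 - 1*0 = -11 + 0 = -11)
s(w) = 17/3 (s(w) = -(-269 - 1*(-235))/6 = -(-269 + 235)/6 = -⅙*(-34) = 17/3)
(-299213 + s(D(17, 19)))*(139777 + 16*(-117 + 244)) = (-299213 + 17/3)*(139777 + 16*(-117 + 244)) = -897622*(139777 + 16*127)/3 = -897622*(139777 + 2032)/3 = -897622/3*141809 = -127290878198/3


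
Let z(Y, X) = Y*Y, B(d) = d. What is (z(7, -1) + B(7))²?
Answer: 3136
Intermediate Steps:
z(Y, X) = Y²
(z(7, -1) + B(7))² = (7² + 7)² = (49 + 7)² = 56² = 3136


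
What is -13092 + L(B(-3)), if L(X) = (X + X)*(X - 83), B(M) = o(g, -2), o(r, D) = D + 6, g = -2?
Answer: -13724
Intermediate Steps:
o(r, D) = 6 + D
B(M) = 4 (B(M) = 6 - 2 = 4)
L(X) = 2*X*(-83 + X) (L(X) = (2*X)*(-83 + X) = 2*X*(-83 + X))
-13092 + L(B(-3)) = -13092 + 2*4*(-83 + 4) = -13092 + 2*4*(-79) = -13092 - 632 = -13724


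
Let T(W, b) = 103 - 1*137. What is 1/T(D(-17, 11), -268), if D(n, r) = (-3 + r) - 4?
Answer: -1/34 ≈ -0.029412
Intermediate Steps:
D(n, r) = -7 + r
T(W, b) = -34 (T(W, b) = 103 - 137 = -34)
1/T(D(-17, 11), -268) = 1/(-34) = -1/34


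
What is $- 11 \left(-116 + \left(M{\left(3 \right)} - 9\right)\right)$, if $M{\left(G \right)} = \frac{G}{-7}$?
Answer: $\frac{9658}{7} \approx 1379.7$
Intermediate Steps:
$M{\left(G \right)} = - \frac{G}{7}$ ($M{\left(G \right)} = G \left(- \frac{1}{7}\right) = - \frac{G}{7}$)
$- 11 \left(-116 + \left(M{\left(3 \right)} - 9\right)\right) = - 11 \left(-116 - \frac{66}{7}\right) = \left(-11\right) \left(- \frac{878}{7}\right) = \frac{9658}{7}$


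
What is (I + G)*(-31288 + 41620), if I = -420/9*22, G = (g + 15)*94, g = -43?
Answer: -37801344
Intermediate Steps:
G = -2632 (G = (-43 + 15)*94 = -28*94 = -2632)
I = -3080/3 (I = -420/9*22 = -21*20/9*22 = -140/3*22 = -3080/3 ≈ -1026.7)
(I + G)*(-31288 + 41620) = (-3080/3 - 2632)*(-31288 + 41620) = -10976/3*10332 = -37801344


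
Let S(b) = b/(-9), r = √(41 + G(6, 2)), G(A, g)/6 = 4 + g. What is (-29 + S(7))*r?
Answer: -268*√77/9 ≈ -261.30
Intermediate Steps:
G(A, g) = 24 + 6*g (G(A, g) = 6*(4 + g) = 24 + 6*g)
r = √77 (r = √(41 + (24 + 6*2)) = √(41 + (24 + 12)) = √(41 + 36) = √77 ≈ 8.7750)
S(b) = -b/9 (S(b) = b*(-⅑) = -b/9)
(-29 + S(7))*r = (-29 - ⅑*7)*√77 = (-29 - 7/9)*√77 = -268*√77/9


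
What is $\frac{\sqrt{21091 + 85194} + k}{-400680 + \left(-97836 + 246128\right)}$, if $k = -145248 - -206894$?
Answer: $- \frac{30823}{126194} - \frac{\sqrt{106285}}{252388} \approx -0.24554$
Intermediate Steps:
$k = 61646$ ($k = -145248 + 206894 = 61646$)
$\frac{\sqrt{21091 + 85194} + k}{-400680 + \left(-97836 + 246128\right)} = \frac{\sqrt{21091 + 85194} + 61646}{-400680 + \left(-97836 + 246128\right)} = \frac{\sqrt{106285} + 61646}{-400680 + 148292} = \frac{61646 + \sqrt{106285}}{-252388} = \left(61646 + \sqrt{106285}\right) \left(- \frac{1}{252388}\right) = - \frac{30823}{126194} - \frac{\sqrt{106285}}{252388}$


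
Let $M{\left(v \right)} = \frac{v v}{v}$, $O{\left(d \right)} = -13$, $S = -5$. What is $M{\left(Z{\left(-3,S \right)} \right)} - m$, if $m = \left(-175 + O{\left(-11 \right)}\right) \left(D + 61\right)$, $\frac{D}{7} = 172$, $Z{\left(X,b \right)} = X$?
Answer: $237817$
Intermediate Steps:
$D = 1204$ ($D = 7 \cdot 172 = 1204$)
$M{\left(v \right)} = v$ ($M{\left(v \right)} = \frac{v^{2}}{v} = v$)
$m = -237820$ ($m = \left(-175 - 13\right) \left(1204 + 61\right) = \left(-188\right) 1265 = -237820$)
$M{\left(Z{\left(-3,S \right)} \right)} - m = -3 - -237820 = -3 + 237820 = 237817$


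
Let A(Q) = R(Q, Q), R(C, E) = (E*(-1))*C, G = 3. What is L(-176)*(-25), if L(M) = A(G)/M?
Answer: -225/176 ≈ -1.2784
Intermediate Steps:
R(C, E) = -C*E (R(C, E) = (-E)*C = -C*E)
A(Q) = -Q² (A(Q) = -Q*Q = -Q²)
L(M) = -9/M (L(M) = (-1*3²)/M = (-1*9)/M = -9/M)
L(-176)*(-25) = -9/(-176)*(-25) = -9*(-1/176)*(-25) = (9/176)*(-25) = -225/176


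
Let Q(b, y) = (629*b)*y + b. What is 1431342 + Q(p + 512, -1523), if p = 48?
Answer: -535029618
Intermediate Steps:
Q(b, y) = b + 629*b*y (Q(b, y) = 629*b*y + b = b + 629*b*y)
1431342 + Q(p + 512, -1523) = 1431342 + (48 + 512)*(1 + 629*(-1523)) = 1431342 + 560*(1 - 957967) = 1431342 + 560*(-957966) = 1431342 - 536460960 = -535029618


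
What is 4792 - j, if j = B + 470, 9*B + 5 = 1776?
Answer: 37127/9 ≈ 4125.2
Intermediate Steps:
B = 1771/9 (B = -5/9 + (1/9)*1776 = -5/9 + 592/3 = 1771/9 ≈ 196.78)
j = 6001/9 (j = 1771/9 + 470 = 6001/9 ≈ 666.78)
4792 - j = 4792 - 1*6001/9 = 4792 - 6001/9 = 37127/9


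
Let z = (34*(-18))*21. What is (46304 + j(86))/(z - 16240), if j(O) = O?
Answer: -23195/14546 ≈ -1.5946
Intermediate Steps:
z = -12852 (z = -612*21 = -12852)
(46304 + j(86))/(z - 16240) = (46304 + 86)/(-12852 - 16240) = 46390/(-29092) = 46390*(-1/29092) = -23195/14546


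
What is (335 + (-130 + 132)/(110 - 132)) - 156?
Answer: 1968/11 ≈ 178.91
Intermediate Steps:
(335 + (-130 + 132)/(110 - 132)) - 156 = (335 + 2/(-22)) - 156 = (335 + 2*(-1/22)) - 156 = (335 - 1/11) - 156 = 3684/11 - 156 = 1968/11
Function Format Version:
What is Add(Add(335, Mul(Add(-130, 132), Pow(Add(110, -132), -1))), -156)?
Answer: Rational(1968, 11) ≈ 178.91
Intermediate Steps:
Add(Add(335, Mul(Add(-130, 132), Pow(Add(110, -132), -1))), -156) = Add(Add(335, Mul(2, Pow(-22, -1))), -156) = Add(Add(335, Mul(2, Rational(-1, 22))), -156) = Add(Add(335, Rational(-1, 11)), -156) = Add(Rational(3684, 11), -156) = Rational(1968, 11)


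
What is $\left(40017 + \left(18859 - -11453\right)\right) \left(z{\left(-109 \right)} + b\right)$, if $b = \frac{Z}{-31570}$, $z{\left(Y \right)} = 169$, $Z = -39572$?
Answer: $\frac{27000820197}{2255} \approx 1.1974 \cdot 10^{7}$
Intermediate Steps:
$b = \frac{19786}{15785}$ ($b = - \frac{39572}{-31570} = \left(-39572\right) \left(- \frac{1}{31570}\right) = \frac{19786}{15785} \approx 1.2535$)
$\left(40017 + \left(18859 - -11453\right)\right) \left(z{\left(-109 \right)} + b\right) = \left(40017 + \left(18859 - -11453\right)\right) \left(169 + \frac{19786}{15785}\right) = \left(40017 + \left(18859 + 11453\right)\right) \frac{2687451}{15785} = \left(40017 + 30312\right) \frac{2687451}{15785} = 70329 \cdot \frac{2687451}{15785} = \frac{27000820197}{2255}$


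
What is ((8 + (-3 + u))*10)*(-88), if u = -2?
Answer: -2640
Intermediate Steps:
((8 + (-3 + u))*10)*(-88) = ((8 + (-3 - 2))*10)*(-88) = ((8 - 5)*10)*(-88) = (3*10)*(-88) = 30*(-88) = -2640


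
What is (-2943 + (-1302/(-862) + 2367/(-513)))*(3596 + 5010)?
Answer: -622875833762/24567 ≈ -2.5354e+7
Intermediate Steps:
(-2943 + (-1302/(-862) + 2367/(-513)))*(3596 + 5010) = (-2943 + (-1302*(-1/862) + 2367*(-1/513)))*8606 = (-2943 + (651/431 - 263/57))*8606 = (-2943 - 76246/24567)*8606 = -72376927/24567*8606 = -622875833762/24567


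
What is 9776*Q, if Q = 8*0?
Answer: 0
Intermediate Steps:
Q = 0
9776*Q = 9776*0 = 0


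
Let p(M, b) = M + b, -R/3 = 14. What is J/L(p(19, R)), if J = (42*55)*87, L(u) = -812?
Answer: -495/2 ≈ -247.50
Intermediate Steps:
R = -42 (R = -3*14 = -42)
J = 200970 (J = 2310*87 = 200970)
J/L(p(19, R)) = 200970/(-812) = 200970*(-1/812) = -495/2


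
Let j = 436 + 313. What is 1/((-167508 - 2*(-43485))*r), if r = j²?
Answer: -1/45181898538 ≈ -2.2133e-11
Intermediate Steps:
j = 749
r = 561001 (r = 749² = 561001)
1/((-167508 - 2*(-43485))*r) = 1/(-167508 - 2*(-43485)*561001) = (1/561001)/(-167508 + 86970) = (1/561001)/(-80538) = -1/80538*1/561001 = -1/45181898538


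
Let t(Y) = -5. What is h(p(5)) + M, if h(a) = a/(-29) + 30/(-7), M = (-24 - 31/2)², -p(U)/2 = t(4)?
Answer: 1263163/812 ≈ 1555.6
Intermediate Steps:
p(U) = 10 (p(U) = -2*(-5) = 10)
M = 6241/4 (M = (-24 - 31*½)² = (-24 - 31/2)² = (-79/2)² = 6241/4 ≈ 1560.3)
h(a) = -30/7 - a/29 (h(a) = a*(-1/29) + 30*(-⅐) = -a/29 - 30/7 = -30/7 - a/29)
h(p(5)) + M = (-30/7 - 1/29*10) + 6241/4 = (-30/7 - 10/29) + 6241/4 = -940/203 + 6241/4 = 1263163/812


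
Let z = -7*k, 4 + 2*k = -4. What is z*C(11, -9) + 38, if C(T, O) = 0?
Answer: 38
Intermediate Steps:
k = -4 (k = -2 + (½)*(-4) = -2 - 2 = -4)
z = 28 (z = -7*(-4) = 28)
z*C(11, -9) + 38 = 28*0 + 38 = 0 + 38 = 38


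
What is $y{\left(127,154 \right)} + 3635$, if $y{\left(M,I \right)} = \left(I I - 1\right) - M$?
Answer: $27223$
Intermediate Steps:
$y{\left(M,I \right)} = -1 + I^{2} - M$ ($y{\left(M,I \right)} = \left(I^{2} - 1\right) - M = \left(-1 + I^{2}\right) - M = -1 + I^{2} - M$)
$y{\left(127,154 \right)} + 3635 = \left(-1 + 154^{2} - 127\right) + 3635 = \left(-1 + 23716 - 127\right) + 3635 = 23588 + 3635 = 27223$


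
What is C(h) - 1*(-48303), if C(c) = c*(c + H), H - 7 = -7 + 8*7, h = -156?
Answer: 63903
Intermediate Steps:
H = 56 (H = 7 + (-7 + 8*7) = 7 + (-7 + 56) = 7 + 49 = 56)
C(c) = c*(56 + c) (C(c) = c*(c + 56) = c*(56 + c))
C(h) - 1*(-48303) = -156*(56 - 156) - 1*(-48303) = -156*(-100) + 48303 = 15600 + 48303 = 63903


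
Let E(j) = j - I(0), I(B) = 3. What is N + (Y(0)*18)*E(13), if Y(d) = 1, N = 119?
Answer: 299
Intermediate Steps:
E(j) = -3 + j (E(j) = j - 1*3 = j - 3 = -3 + j)
N + (Y(0)*18)*E(13) = 119 + (1*18)*(-3 + 13) = 119 + 18*10 = 119 + 180 = 299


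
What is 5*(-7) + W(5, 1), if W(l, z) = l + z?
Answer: -29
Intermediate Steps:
5*(-7) + W(5, 1) = 5*(-7) + (5 + 1) = -35 + 6 = -29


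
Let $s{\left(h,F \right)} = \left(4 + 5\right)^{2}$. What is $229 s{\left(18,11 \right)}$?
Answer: $18549$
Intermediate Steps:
$s{\left(h,F \right)} = 81$ ($s{\left(h,F \right)} = 9^{2} = 81$)
$229 s{\left(18,11 \right)} = 229 \cdot 81 = 18549$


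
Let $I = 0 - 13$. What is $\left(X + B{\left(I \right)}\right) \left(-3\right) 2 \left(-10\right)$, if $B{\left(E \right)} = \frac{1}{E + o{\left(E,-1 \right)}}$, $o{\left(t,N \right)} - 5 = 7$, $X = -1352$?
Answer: $-81180$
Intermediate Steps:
$I = -13$ ($I = 0 - 13 = -13$)
$o{\left(t,N \right)} = 12$ ($o{\left(t,N \right)} = 5 + 7 = 12$)
$B{\left(E \right)} = \frac{1}{12 + E}$ ($B{\left(E \right)} = \frac{1}{E + 12} = \frac{1}{12 + E}$)
$\left(X + B{\left(I \right)}\right) \left(-3\right) 2 \left(-10\right) = \left(-1352 + \frac{1}{12 - 13}\right) \left(-3\right) 2 \left(-10\right) = \left(-1352 + \frac{1}{-1}\right) \left(\left(-6\right) \left(-10\right)\right) = \left(-1352 - 1\right) 60 = \left(-1353\right) 60 = -81180$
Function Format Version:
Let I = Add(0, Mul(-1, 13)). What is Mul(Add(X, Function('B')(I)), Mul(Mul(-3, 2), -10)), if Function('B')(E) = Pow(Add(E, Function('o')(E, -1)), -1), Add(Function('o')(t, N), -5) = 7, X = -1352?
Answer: -81180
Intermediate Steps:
I = -13 (I = Add(0, -13) = -13)
Function('o')(t, N) = 12 (Function('o')(t, N) = Add(5, 7) = 12)
Function('B')(E) = Pow(Add(12, E), -1) (Function('B')(E) = Pow(Add(E, 12), -1) = Pow(Add(12, E), -1))
Mul(Add(X, Function('B')(I)), Mul(Mul(-3, 2), -10)) = Mul(Add(-1352, Pow(Add(12, -13), -1)), Mul(Mul(-3, 2), -10)) = Mul(Add(-1352, Pow(-1, -1)), Mul(-6, -10)) = Mul(Add(-1352, -1), 60) = Mul(-1353, 60) = -81180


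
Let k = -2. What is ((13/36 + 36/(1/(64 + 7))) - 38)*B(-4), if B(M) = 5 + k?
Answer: 90661/12 ≈ 7555.1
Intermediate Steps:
B(M) = 3 (B(M) = 5 - 2 = 3)
((13/36 + 36/(1/(64 + 7))) - 38)*B(-4) = ((13/36 + 36/(1/(64 + 7))) - 38)*3 = ((13*(1/36) + 36/(1/71)) - 38)*3 = ((13/36 + 36/(1/71)) - 38)*3 = ((13/36 + 36*71) - 38)*3 = ((13/36 + 2556) - 38)*3 = (92029/36 - 38)*3 = (90661/36)*3 = 90661/12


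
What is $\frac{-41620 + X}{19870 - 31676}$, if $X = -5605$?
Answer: $\frac{47225}{11806} \approx 4.0001$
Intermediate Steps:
$\frac{-41620 + X}{19870 - 31676} = \frac{-41620 - 5605}{19870 - 31676} = - \frac{47225}{-11806} = \left(-47225\right) \left(- \frac{1}{11806}\right) = \frac{47225}{11806}$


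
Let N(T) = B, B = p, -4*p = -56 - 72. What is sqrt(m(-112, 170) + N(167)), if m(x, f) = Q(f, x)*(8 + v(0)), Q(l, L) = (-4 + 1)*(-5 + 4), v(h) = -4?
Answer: 2*sqrt(11) ≈ 6.6332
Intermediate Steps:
Q(l, L) = 3 (Q(l, L) = -3*(-1) = 3)
p = 32 (p = -(-56 - 72)/4 = -1/4*(-128) = 32)
m(x, f) = 12 (m(x, f) = 3*(8 - 4) = 3*4 = 12)
B = 32
N(T) = 32
sqrt(m(-112, 170) + N(167)) = sqrt(12 + 32) = sqrt(44) = 2*sqrt(11)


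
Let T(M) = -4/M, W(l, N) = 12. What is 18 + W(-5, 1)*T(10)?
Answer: 66/5 ≈ 13.200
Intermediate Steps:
18 + W(-5, 1)*T(10) = 18 + 12*(-4/10) = 18 + 12*(-4*⅒) = 18 + 12*(-⅖) = 18 - 24/5 = 66/5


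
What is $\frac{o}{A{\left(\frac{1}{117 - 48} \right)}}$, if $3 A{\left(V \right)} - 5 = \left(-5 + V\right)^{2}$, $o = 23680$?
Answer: $\frac{338221440}{142141} \approx 2379.5$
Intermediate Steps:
$A{\left(V \right)} = \frac{5}{3} + \frac{\left(-5 + V\right)^{2}}{3}$
$\frac{o}{A{\left(\frac{1}{117 - 48} \right)}} = \frac{23680}{\frac{5}{3} + \frac{\left(-5 + \frac{1}{117 - 48}\right)^{2}}{3}} = \frac{23680}{\frac{5}{3} + \frac{\left(-5 + \frac{1}{69}\right)^{2}}{3}} = \frac{23680}{\frac{5}{3} + \frac{\left(- \frac{344}{69}\right)^{2}}{3}} = \frac{23680}{\frac{5}{3} + \frac{1}{3} \cdot \frac{118336}{4761}} = \frac{23680}{\frac{5}{3} + \frac{118336}{14283}} = \frac{23680}{\frac{142141}{14283}} = 23680 \cdot \frac{14283}{142141} = \frac{338221440}{142141}$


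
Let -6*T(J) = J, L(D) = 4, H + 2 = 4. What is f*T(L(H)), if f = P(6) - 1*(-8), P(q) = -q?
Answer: -4/3 ≈ -1.3333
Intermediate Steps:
H = 2 (H = -2 + 4 = 2)
T(J) = -J/6
f = 2 (f = -1*6 - 1*(-8) = -6 + 8 = 2)
f*T(L(H)) = 2*(-⅙*4) = 2*(-⅔) = -4/3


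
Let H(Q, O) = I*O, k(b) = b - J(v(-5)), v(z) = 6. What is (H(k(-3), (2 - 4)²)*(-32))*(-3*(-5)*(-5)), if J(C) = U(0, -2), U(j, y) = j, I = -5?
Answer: -48000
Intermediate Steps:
J(C) = 0
k(b) = b (k(b) = b - 1*0 = b + 0 = b)
H(Q, O) = -5*O
(H(k(-3), (2 - 4)²)*(-32))*(-3*(-5)*(-5)) = (-5*(2 - 4)²*(-32))*(-3*(-5)*(-5)) = (-5*(-2)²*(-32))*(15*(-5)) = (-5*4*(-32))*(-75) = -20*(-32)*(-75) = 640*(-75) = -48000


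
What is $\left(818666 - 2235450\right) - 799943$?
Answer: $-2216727$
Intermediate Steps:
$\left(818666 - 2235450\right) - 799943 = -1416784 + \left(-877978 + 78035\right) = -1416784 - 799943 = -2216727$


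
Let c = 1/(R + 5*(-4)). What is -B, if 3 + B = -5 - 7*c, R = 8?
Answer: 89/12 ≈ 7.4167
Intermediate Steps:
c = -1/12 (c = 1/(8 + 5*(-4)) = 1/(8 - 20) = 1/(-12) = -1/12 ≈ -0.083333)
B = -89/12 (B = -3 + (-5 - 7*(-1/12)) = -3 + (-5 + 7/12) = -3 - 53/12 = -89/12 ≈ -7.4167)
-B = -1*(-89/12) = 89/12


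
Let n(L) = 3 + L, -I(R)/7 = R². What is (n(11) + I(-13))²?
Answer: 1366561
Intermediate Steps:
I(R) = -7*R²
(n(11) + I(-13))² = ((3 + 11) - 7*(-13)²)² = (14 - 7*169)² = (14 - 1183)² = (-1169)² = 1366561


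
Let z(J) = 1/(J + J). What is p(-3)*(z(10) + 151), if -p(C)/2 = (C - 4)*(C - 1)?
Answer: -42294/5 ≈ -8458.8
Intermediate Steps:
z(J) = 1/(2*J)
p(C) = -2*(-1 + C)*(-4 + C) (p(C) = -2*(C - 4)*(C - 1) = -2*(-4 + C)*(-1 + C) = -2*(-1 + C)*(-4 + C))
p(-3)*(z(10) + 151) = (-8 - 2*(-3)² + 10*(-3))*((½)/10 + 151) = (-8 - 2*9 - 30)*((½)*(⅒) + 151) = (-8 - 18 - 30)*(1/20 + 151) = -56*3021/20 = -42294/5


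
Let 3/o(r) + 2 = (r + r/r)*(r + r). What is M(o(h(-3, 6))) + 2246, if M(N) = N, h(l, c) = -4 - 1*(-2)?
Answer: 4495/2 ≈ 2247.5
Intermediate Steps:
h(l, c) = -2 (h(l, c) = -4 + 2 = -2)
o(r) = 3/(-2 + 2*r*(1 + r)) (o(r) = 3/(-2 + (r + r/r)*(r + r)) = 3/(-2 + (r + 1)*(2*r)) = 3/(-2 + (1 + r)*(2*r)) = 3/(-2 + 2*r*(1 + r)))
M(o(h(-3, 6))) + 2246 = 3/(2*(-1 - 2 + (-2)²)) + 2246 = 3/(2*(-1 - 2 + 4)) + 2246 = (3/2)/1 + 2246 = (3/2)*1 + 2246 = 3/2 + 2246 = 4495/2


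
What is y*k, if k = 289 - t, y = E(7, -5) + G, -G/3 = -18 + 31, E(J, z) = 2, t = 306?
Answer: 629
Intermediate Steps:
G = -39 (G = -3*(-18 + 31) = -3*13 = -39)
y = -37 (y = 2 - 39 = -37)
k = -17 (k = 289 - 1*306 = 289 - 306 = -17)
y*k = -37*(-17) = 629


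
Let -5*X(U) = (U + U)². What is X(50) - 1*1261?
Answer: -3261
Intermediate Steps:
X(U) = -4*U²/5 (X(U) = -(U + U)²/5 = -4*U²/5)
X(50) - 1*1261 = -⅘*50² - 1*1261 = -⅘*2500 - 1261 = -2000 - 1261 = -3261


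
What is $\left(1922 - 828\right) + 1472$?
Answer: $2566$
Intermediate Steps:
$\left(1922 - 828\right) + 1472 = 1094 + 1472 = 2566$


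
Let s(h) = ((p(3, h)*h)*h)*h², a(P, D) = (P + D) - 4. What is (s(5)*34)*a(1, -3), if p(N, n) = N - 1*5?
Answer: 255000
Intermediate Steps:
p(N, n) = -5 + N (p(N, n) = N - 5 = -5 + N)
a(P, D) = -4 + D + P (a(P, D) = (D + P) - 4 = -4 + D + P)
s(h) = -2*h⁴ (s(h) = (((-5 + 3)*h)*h)*h² = ((-2*h)*h)*h² = (-2*h²)*h² = -2*h⁴)
(s(5)*34)*a(1, -3) = (-2*5⁴*34)*(-4 - 3 + 1) = (-2*625*34)*(-6) = -1250*34*(-6) = -42500*(-6) = 255000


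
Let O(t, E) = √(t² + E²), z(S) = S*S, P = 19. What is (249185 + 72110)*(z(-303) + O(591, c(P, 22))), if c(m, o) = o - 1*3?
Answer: 29497772655 + 321295*√349642 ≈ 2.9688e+10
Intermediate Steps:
c(m, o) = -3 + o (c(m, o) = o - 3 = -3 + o)
z(S) = S²
O(t, E) = √(E² + t²)
(249185 + 72110)*(z(-303) + O(591, c(P, 22))) = (249185 + 72110)*((-303)² + √((-3 + 22)² + 591²)) = 321295*(91809 + √(19² + 349281)) = 321295*(91809 + √(361 + 349281)) = 321295*(91809 + √349642) = 29497772655 + 321295*√349642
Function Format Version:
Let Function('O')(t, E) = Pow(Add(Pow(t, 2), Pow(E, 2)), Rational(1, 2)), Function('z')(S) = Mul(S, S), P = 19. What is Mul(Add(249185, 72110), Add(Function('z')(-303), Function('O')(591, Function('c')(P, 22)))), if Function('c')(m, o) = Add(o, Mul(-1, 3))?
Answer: Add(29497772655, Mul(321295, Pow(349642, Rational(1, 2)))) ≈ 2.9688e+10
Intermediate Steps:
Function('c')(m, o) = Add(-3, o) (Function('c')(m, o) = Add(o, -3) = Add(-3, o))
Function('z')(S) = Pow(S, 2)
Function('O')(t, E) = Pow(Add(Pow(E, 2), Pow(t, 2)), Rational(1, 2))
Mul(Add(249185, 72110), Add(Function('z')(-303), Function('O')(591, Function('c')(P, 22)))) = Mul(Add(249185, 72110), Add(Pow(-303, 2), Pow(Add(Pow(Add(-3, 22), 2), Pow(591, 2)), Rational(1, 2)))) = Mul(321295, Add(91809, Pow(Add(Pow(19, 2), 349281), Rational(1, 2)))) = Mul(321295, Add(91809, Pow(Add(361, 349281), Rational(1, 2)))) = Mul(321295, Add(91809, Pow(349642, Rational(1, 2)))) = Add(29497772655, Mul(321295, Pow(349642, Rational(1, 2))))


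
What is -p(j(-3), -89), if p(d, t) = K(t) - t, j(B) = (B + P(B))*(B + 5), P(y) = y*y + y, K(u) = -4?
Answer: -85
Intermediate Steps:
P(y) = y + y² (P(y) = y² + y = y + y²)
j(B) = (5 + B)*(B + B*(1 + B)) (j(B) = (B + B*(1 + B))*(B + 5) = (B + B*(1 + B))*(5 + B) = (5 + B)*(B + B*(1 + B)))
p(d, t) = -4 - t
-p(j(-3), -89) = -(-4 - 1*(-89)) = -(-4 + 89) = -1*85 = -85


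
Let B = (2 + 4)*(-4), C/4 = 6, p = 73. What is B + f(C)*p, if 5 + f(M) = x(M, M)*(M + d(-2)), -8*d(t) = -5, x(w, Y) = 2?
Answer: 12825/4 ≈ 3206.3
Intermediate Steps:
d(t) = 5/8 (d(t) = -⅛*(-5) = 5/8)
C = 24 (C = 4*6 = 24)
f(M) = -15/4 + 2*M (f(M) = -5 + 2*(M + 5/8) = -5 + 2*(5/8 + M) = -5 + (5/4 + 2*M) = -15/4 + 2*M)
B = -24 (B = 6*(-4) = -24)
B + f(C)*p = -24 + (-15/4 + 2*24)*73 = -24 + (-15/4 + 48)*73 = -24 + (177/4)*73 = -24 + 12921/4 = 12825/4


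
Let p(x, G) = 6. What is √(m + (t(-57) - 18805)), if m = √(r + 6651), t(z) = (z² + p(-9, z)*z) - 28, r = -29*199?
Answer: √(-15926 + 4*√55) ≈ 126.08*I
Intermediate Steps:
r = -5771
t(z) = -28 + z² + 6*z (t(z) = (z² + 6*z) - 28 = -28 + z² + 6*z)
m = 4*√55 (m = √(-5771 + 6651) = √880 = 4*√55 ≈ 29.665)
√(m + (t(-57) - 18805)) = √(4*√55 + ((-28 + (-57)² + 6*(-57)) - 18805)) = √(4*√55 + ((-28 + 3249 - 342) - 18805)) = √(4*√55 + (2879 - 18805)) = √(4*√55 - 15926) = √(-15926 + 4*√55)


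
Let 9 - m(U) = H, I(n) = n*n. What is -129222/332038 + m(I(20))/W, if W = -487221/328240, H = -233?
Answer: -269776456399/1650774351 ≈ -163.42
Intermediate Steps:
I(n) = n**2
W = -487221/328240 (W = -487221*1/328240 = -487221/328240 ≈ -1.4843)
m(U) = 242 (m(U) = 9 - 1*(-233) = 9 + 233 = 242)
-129222/332038 + m(I(20))/W = -129222/332038 + 242/(-487221/328240) = -129222*1/332038 + 242*(-328240/487221) = -64611/166019 - 79434080/487221 = -269776456399/1650774351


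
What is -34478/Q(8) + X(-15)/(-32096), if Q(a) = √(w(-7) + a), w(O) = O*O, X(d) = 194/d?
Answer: 97/240720 - 34478*√57/57 ≈ -4566.7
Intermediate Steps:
w(O) = O²
Q(a) = √(49 + a) (Q(a) = √((-7)² + a) = √(49 + a))
-34478/Q(8) + X(-15)/(-32096) = -34478/√(49 + 8) + (194/(-15))/(-32096) = -34478*√57/57 + (194*(-1/15))*(-1/32096) = -34478*√57/57 - 194/15*(-1/32096) = -34478*√57/57 + 97/240720 = 97/240720 - 34478*√57/57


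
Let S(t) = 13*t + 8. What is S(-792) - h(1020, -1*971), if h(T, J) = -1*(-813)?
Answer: -11101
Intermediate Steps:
h(T, J) = 813
S(t) = 8 + 13*t
S(-792) - h(1020, -1*971) = (8 + 13*(-792)) - 1*813 = (8 - 10296) - 813 = -10288 - 813 = -11101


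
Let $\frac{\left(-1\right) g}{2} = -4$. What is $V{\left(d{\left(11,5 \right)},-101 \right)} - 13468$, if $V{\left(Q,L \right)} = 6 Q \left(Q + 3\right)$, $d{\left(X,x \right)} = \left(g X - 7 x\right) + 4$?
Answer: $7052$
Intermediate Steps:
$g = 8$ ($g = \left(-2\right) \left(-4\right) = 8$)
$d{\left(X,x \right)} = 4 - 7 x + 8 X$ ($d{\left(X,x \right)} = \left(8 X - 7 x\right) + 4 = \left(- 7 x + 8 X\right) + 4 = 4 - 7 x + 8 X$)
$V{\left(Q,L \right)} = 6 Q \left(3 + Q\right)$
$V{\left(d{\left(11,5 \right)},-101 \right)} - 13468 = 6 \left(4 - 35 + 8 \cdot 11\right) \left(3 + \left(4 - 35 + 8 \cdot 11\right)\right) - 13468 = 6 \left(4 - 35 + 88\right) \left(3 + \left(4 - 35 + 88\right)\right) - 13468 = 6 \cdot 57 \left(3 + 57\right) - 13468 = 6 \cdot 57 \cdot 60 - 13468 = 20520 - 13468 = 7052$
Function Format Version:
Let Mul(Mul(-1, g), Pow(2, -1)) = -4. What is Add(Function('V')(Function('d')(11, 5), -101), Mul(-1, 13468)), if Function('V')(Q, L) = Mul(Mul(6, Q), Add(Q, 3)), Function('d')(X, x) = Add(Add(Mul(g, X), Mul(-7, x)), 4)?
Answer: 7052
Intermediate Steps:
g = 8 (g = Mul(-2, -4) = 8)
Function('d')(X, x) = Add(4, Mul(-7, x), Mul(8, X)) (Function('d')(X, x) = Add(Add(Mul(8, X), Mul(-7, x)), 4) = Add(Add(Mul(-7, x), Mul(8, X)), 4) = Add(4, Mul(-7, x), Mul(8, X)))
Function('V')(Q, L) = Mul(6, Q, Add(3, Q)) (Function('V')(Q, L) = Mul(Mul(6, Q), Add(3, Q)) = Mul(6, Q, Add(3, Q)))
Add(Function('V')(Function('d')(11, 5), -101), Mul(-1, 13468)) = Add(Mul(6, Add(4, Mul(-7, 5), Mul(8, 11)), Add(3, Add(4, Mul(-7, 5), Mul(8, 11)))), Mul(-1, 13468)) = Add(Mul(6, Add(4, -35, 88), Add(3, Add(4, -35, 88))), -13468) = Add(Mul(6, 57, Add(3, 57)), -13468) = Add(Mul(6, 57, 60), -13468) = Add(20520, -13468) = 7052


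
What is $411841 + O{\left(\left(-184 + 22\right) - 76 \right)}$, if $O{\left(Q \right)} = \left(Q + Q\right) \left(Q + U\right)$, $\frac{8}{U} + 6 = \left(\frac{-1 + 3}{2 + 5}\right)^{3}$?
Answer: $\frac{538910297}{1025} \approx 5.2577 \cdot 10^{5}$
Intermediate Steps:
$U = - \frac{1372}{1025}$ ($U = \frac{8}{-6 + \left(\frac{-1 + 3}{2 + 5}\right)^{3}} = \frac{8}{-6 + \left(\frac{2}{7}\right)^{3}} = \frac{8}{-6 + \frac{8}{343}} = \frac{8}{- \frac{2050}{343}} = 8 \left(- \frac{343}{2050}\right) = - \frac{1372}{1025} \approx -1.3385$)
$O{\left(Q \right)} = 2 Q \left(- \frac{1372}{1025} + Q\right)$ ($O{\left(Q \right)} = \left(Q + Q\right) \left(Q - \frac{1372}{1025}\right) = 2 Q \left(- \frac{1372}{1025} + Q\right)$)
$411841 + O{\left(\left(-184 + 22\right) - 76 \right)} = 411841 + \frac{2 \left(\left(-184 + 22\right) - 76\right) \left(-1372 + 1025 \left(\left(-184 + 22\right) - 76\right)\right)}{1025} = 411841 + \frac{2 \left(-162 - 76\right) \left(-1372 + 1025 \left(-162 - 76\right)\right)}{1025} = 411841 + \frac{2}{1025} \left(-238\right) \left(-1372 + 1025 \left(-238\right)\right) = 411841 + \frac{2}{1025} \left(-238\right) \left(-1372 - 243950\right) = 411841 + \frac{2}{1025} \left(-238\right) \left(-245322\right) = 411841 + \frac{116773272}{1025} = \frac{538910297}{1025}$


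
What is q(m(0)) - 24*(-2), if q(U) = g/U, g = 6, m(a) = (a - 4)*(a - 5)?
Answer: 483/10 ≈ 48.300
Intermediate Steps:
m(a) = (-5 + a)*(-4 + a) (m(a) = (-4 + a)*(-5 + a) = (-5 + a)*(-4 + a))
q(U) = 6/U
q(m(0)) - 24*(-2) = 6/(20 + 0² - 9*0) - 24*(-2) = 6/(20 + 0 + 0) + 48 = 6/20 + 48 = 6*(1/20) + 48 = 3/10 + 48 = 483/10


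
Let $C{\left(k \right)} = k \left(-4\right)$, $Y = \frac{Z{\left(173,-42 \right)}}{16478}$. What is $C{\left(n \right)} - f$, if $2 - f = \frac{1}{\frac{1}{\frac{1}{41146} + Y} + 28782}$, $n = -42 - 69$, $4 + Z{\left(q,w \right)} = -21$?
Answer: $\frac{449171971023}{1016226097} \approx 442.0$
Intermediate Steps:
$Z{\left(q,w \right)} = -25$ ($Z{\left(q,w \right)} = -4 - 21 = -25$)
$n = -111$
$Y = - \frac{25}{16478} \approx -0.0015172$
$C{\left(k \right)} = - 4 k$
$f = \frac{2032416045}{1016226097}$ ($f = 2 - \frac{1}{\frac{1}{\frac{1}{41146} - \frac{25}{16478}} + 28782} = 2 - \frac{1}{\frac{1}{- \frac{36149}{24214421}} + 28782} = 2 - \frac{1}{- \frac{24214421}{36149} + 28782} = 2 - \frac{1}{\frac{1016226097}{36149}} = 2 - \frac{36149}{1016226097} = \frac{2032416045}{1016226097} \approx 2.0$)
$C{\left(n \right)} - f = \left(-4\right) \left(-111\right) - \frac{2032416045}{1016226097} = 444 - \frac{2032416045}{1016226097} = \frac{449171971023}{1016226097}$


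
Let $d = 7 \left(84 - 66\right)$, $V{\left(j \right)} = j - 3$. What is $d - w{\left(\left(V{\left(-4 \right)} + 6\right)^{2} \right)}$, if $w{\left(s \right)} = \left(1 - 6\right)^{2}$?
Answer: $101$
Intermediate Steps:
$V{\left(j \right)} = -3 + j$
$d = 126$ ($d = 7 \cdot 18 = 126$)
$w{\left(s \right)} = 25$ ($w{\left(s \right)} = \left(-5\right)^{2} = 25$)
$d - w{\left(\left(V{\left(-4 \right)} + 6\right)^{2} \right)} = 126 - 25 = 101$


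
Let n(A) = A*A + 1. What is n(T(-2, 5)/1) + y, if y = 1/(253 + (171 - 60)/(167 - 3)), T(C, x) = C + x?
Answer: 416194/41603 ≈ 10.004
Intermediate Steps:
y = 164/41603 (y = 1/(253 + 111/164) = 1/(41603/164) = 164/41603 ≈ 0.0039420)
n(A) = 1 + A² (n(A) = A² + 1 = 1 + A²)
n(T(-2, 5)/1) + y = (1 + ((-2 + 5)/1)²) + 164/41603 = (1 + (3*1)²) + 164/41603 = (1 + 3²) + 164/41603 = (1 + 9) + 164/41603 = 10 + 164/41603 = 416194/41603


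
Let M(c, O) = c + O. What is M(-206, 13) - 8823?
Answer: -9016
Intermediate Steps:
M(c, O) = O + c
M(-206, 13) - 8823 = (13 - 206) - 8823 = -193 - 8823 = -9016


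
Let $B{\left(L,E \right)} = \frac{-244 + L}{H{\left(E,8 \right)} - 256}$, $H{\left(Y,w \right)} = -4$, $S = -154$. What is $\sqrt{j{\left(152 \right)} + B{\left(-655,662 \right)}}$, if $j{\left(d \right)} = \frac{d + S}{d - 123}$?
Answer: $\frac{3 \sqrt{5351515}}{3770} \approx 1.8408$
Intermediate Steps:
$j{\left(d \right)} = \frac{-154 + d}{-123 + d}$ ($j{\left(d \right)} = \frac{d - 154}{d - 123} = \frac{-154 + d}{-123 + d}$)
$B{\left(L,E \right)} = \frac{61}{65} - \frac{L}{260}$ ($B{\left(L,E \right)} = \frac{-244 + L}{-4 - 256} = \frac{-244 + L}{-260} = \left(-244 + L\right) \left(- \frac{1}{260}\right) = \frac{61}{65} - \frac{L}{260}$)
$\sqrt{j{\left(152 \right)} + B{\left(-655,662 \right)}} = \sqrt{\frac{-154 + 152}{-123 + 152} + \left(\frac{61}{65} - - \frac{131}{52}\right)} = \sqrt{\frac{1}{29} \left(-2\right) + \left(\frac{61}{65} + \frac{131}{52}\right)} = \sqrt{\frac{1}{29} \left(-2\right) + \frac{899}{260}} = \sqrt{- \frac{2}{29} + \frac{899}{260}} = \sqrt{\frac{25551}{7540}} = \frac{3 \sqrt{5351515}}{3770}$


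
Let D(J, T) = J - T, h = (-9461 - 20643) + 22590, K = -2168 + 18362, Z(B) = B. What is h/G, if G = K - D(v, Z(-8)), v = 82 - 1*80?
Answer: -13/28 ≈ -0.46429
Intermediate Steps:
K = 16194
v = 2 (v = 82 - 80 = 2)
h = -7514 (h = -30104 + 22590 = -7514)
G = 16184 (G = 16194 - (2 - 1*(-8)) = 16194 - (2 + 8) = 16194 - 1*10 = 16194 - 10 = 16184)
h/G = -7514/16184 = -7514*1/16184 = -13/28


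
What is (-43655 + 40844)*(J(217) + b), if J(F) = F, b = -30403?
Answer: 84852846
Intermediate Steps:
(-43655 + 40844)*(J(217) + b) = (-43655 + 40844)*(217 - 30403) = -2811*(-30186) = 84852846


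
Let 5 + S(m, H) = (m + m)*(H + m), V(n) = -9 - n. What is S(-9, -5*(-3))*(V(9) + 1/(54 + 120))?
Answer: 353803/174 ≈ 2033.3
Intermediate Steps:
S(m, H) = -5 + 2*m*(H + m) (S(m, H) = -5 + (m + m)*(H + m) = -5 + (2*m)*(H + m) = -5 + 2*m*(H + m))
S(-9, -5*(-3))*(V(9) + 1/(54 + 120)) = (-5 + 2*(-9)² + 2*(-5*(-3))*(-9))*((-9 - 1*9) + 1/(54 + 120)) = (-5 + 2*81 + 2*15*(-9))*((-9 - 9) + 1/174) = (-5 + 162 - 270)*(-18 + 1/174) = -113*(-3131/174) = 353803/174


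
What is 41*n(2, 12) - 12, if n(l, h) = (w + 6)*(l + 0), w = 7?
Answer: 1054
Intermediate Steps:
n(l, h) = 13*l (n(l, h) = (7 + 6)*(l + 0) = 13*l)
41*n(2, 12) - 12 = 41*(13*2) - 12 = 41*26 - 12 = 1066 - 12 = 1054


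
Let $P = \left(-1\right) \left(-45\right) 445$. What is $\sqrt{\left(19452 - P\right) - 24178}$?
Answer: $i \sqrt{24751} \approx 157.32 i$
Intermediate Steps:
$P = 20025$ ($P = 45 \cdot 445 = 20025$)
$\sqrt{\left(19452 - P\right) - 24178} = \sqrt{\left(19452 - 20025\right) - 24178} = \sqrt{-573 - 24178} = \sqrt{-24751} = i \sqrt{24751}$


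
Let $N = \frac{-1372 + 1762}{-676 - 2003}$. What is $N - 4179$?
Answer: $- \frac{3731977}{893} \approx -4179.1$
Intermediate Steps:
$N = - \frac{130}{893}$ ($N = \frac{390}{-2679} = 390 \left(- \frac{1}{2679}\right) = - \frac{130}{893} \approx -0.14558$)
$N - 4179 = - \frac{130}{893} - 4179 = - \frac{3731977}{893}$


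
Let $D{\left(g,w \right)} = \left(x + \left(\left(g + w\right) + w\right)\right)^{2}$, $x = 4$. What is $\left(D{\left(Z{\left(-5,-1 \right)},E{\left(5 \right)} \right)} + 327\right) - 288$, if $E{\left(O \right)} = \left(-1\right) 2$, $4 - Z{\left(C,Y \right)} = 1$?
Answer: $48$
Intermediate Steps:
$Z{\left(C,Y \right)} = 3$ ($Z{\left(C,Y \right)} = 4 - 1 = 3$)
$E{\left(O \right)} = -2$
$D{\left(g,w \right)} = \left(4 + g + 2 w\right)^{2}$ ($D{\left(g,w \right)} = \left(4 + \left(\left(g + w\right) + w\right)\right)^{2} = \left(4 + \left(g + 2 w\right)\right)^{2} = \left(4 + g + 2 w\right)^{2}$)
$\left(D{\left(Z{\left(-5,-1 \right)},E{\left(5 \right)} \right)} + 327\right) - 288 = \left(\left(4 + 3 + 2 \left(-2\right)\right)^{2} + 327\right) - 288 = \left(\left(4 + 3 - 4\right)^{2} + 327\right) - 288 = \left(3^{2} + 327\right) - 288 = \left(9 + 327\right) - 288 = 336 - 288 = 48$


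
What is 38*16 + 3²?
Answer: 617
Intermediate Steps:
38*16 + 3² = 608 + 9 = 617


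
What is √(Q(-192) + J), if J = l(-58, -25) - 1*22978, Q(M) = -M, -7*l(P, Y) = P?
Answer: 6*I*√31003/7 ≈ 150.92*I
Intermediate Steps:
l(P, Y) = -P/7
J = -160788/7 (J = -⅐*(-58) - 1*22978 = 58/7 - 22978 = -160788/7 ≈ -22970.)
√(Q(-192) + J) = √(-1*(-192) - 160788/7) = √(192 - 160788/7) = √(-159444/7) = 6*I*√31003/7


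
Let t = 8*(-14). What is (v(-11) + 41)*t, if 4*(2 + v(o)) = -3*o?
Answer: -5292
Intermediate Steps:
t = -112
v(o) = -2 - 3*o/4 (v(o) = -2 + (-3*o)/4 = -2 - 3*o/4)
(v(-11) + 41)*t = ((-2 - 3/4*(-11)) + 41)*(-112) = ((-2 + 33/4) + 41)*(-112) = (25/4 + 41)*(-112) = (189/4)*(-112) = -5292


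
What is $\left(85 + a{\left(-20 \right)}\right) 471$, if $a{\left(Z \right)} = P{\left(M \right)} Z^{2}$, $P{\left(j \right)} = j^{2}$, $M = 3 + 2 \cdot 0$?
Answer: $1735635$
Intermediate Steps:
$M = 3$ ($M = 3 + 0 = 3$)
$a{\left(Z \right)} = 9 Z^{2}$ ($a{\left(Z \right)} = 3^{2} Z^{2} = 9 Z^{2}$)
$\left(85 + a{\left(-20 \right)}\right) 471 = \left(85 + 9 \left(-20\right)^{2}\right) 471 = \left(85 + 9 \cdot 400\right) 471 = \left(85 + 3600\right) 471 = 3685 \cdot 471 = 1735635$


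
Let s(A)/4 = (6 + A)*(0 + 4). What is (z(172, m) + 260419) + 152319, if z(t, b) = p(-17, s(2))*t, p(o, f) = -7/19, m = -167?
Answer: 7840818/19 ≈ 4.1267e+5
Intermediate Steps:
s(A) = 96 + 16*A (s(A) = 4*((6 + A)*(0 + 4)) = 4*((6 + A)*4) = 4*(24 + 4*A) = 96 + 16*A)
p(o, f) = -7/19 (p(o, f) = -7*1/19 = -7/19)
z(t, b) = -7*t/19
(z(172, m) + 260419) + 152319 = (-7/19*172 + 260419) + 152319 = (-1204/19 + 260419) + 152319 = 4946757/19 + 152319 = 7840818/19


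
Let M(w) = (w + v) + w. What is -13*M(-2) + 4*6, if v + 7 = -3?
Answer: 206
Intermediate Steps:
v = -10 (v = -7 - 3 = -10)
M(w) = -10 + 2*w (M(w) = (w - 10) + w = (-10 + w) + w = -10 + 2*w)
-13*M(-2) + 4*6 = -13*(-10 + 2*(-2)) + 4*6 = -13*(-10 - 4) + 24 = -13*(-14) + 24 = 182 + 24 = 206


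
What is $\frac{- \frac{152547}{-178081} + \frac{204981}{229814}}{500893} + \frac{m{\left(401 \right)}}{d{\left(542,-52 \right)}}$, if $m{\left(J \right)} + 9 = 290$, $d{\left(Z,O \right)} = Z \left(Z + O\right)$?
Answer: $\frac{2889654181967740721}{2722102039655658912980} \approx 0.0010616$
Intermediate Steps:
$d{\left(Z,O \right)} = Z \left(O + Z\right)$
$m{\left(J \right)} = 281$ ($m{\left(J \right)} = -9 + 290 = 281$)
$\frac{- \frac{152547}{-178081} + \frac{204981}{229814}}{500893} + \frac{m{\left(401 \right)}}{d{\left(542,-52 \right)}} = \frac{- \frac{152547}{-178081} + \frac{204981}{229814}}{500893} + \frac{281}{542 \left(-52 + 542\right)} = \left(\left(-152547\right) \left(- \frac{1}{178081}\right) + 204981 \cdot \frac{1}{229814}\right) \frac{1}{500893} + \frac{281}{542 \cdot 490} = \left(\frac{152547}{178081} + \frac{204981}{229814}\right) \frac{1}{500893} + \frac{281}{265580} = \frac{71560657719}{40925506934} \cdot \frac{1}{500893} + 281 \cdot \frac{1}{265580} = \frac{71560657719}{20499299944692062} + \frac{281}{265580} = \frac{2889654181967740721}{2722102039655658912980}$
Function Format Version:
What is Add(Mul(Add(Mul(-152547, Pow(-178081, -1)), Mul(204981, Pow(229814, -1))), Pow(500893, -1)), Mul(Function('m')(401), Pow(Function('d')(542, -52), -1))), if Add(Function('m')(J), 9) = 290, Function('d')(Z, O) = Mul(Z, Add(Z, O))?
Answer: Rational(2889654181967740721, 2722102039655658912980) ≈ 0.0010616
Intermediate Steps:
Function('d')(Z, O) = Mul(Z, Add(O, Z))
Function('m')(J) = 281 (Function('m')(J) = Add(-9, 290) = 281)
Add(Mul(Add(Mul(-152547, Pow(-178081, -1)), Mul(204981, Pow(229814, -1))), Pow(500893, -1)), Mul(Function('m')(401), Pow(Function('d')(542, -52), -1))) = Add(Mul(Add(Mul(-152547, Pow(-178081, -1)), Mul(204981, Pow(229814, -1))), Pow(500893, -1)), Mul(281, Pow(Mul(542, Add(-52, 542)), -1))) = Add(Mul(Add(Mul(-152547, Rational(-1, 178081)), Mul(204981, Rational(1, 229814))), Rational(1, 500893)), Mul(281, Pow(Mul(542, 490), -1))) = Add(Mul(Add(Rational(152547, 178081), Rational(204981, 229814)), Rational(1, 500893)), Mul(281, Pow(265580, -1))) = Add(Mul(Rational(71560657719, 40925506934), Rational(1, 500893)), Mul(281, Rational(1, 265580))) = Add(Rational(71560657719, 20499299944692062), Rational(281, 265580)) = Rational(2889654181967740721, 2722102039655658912980)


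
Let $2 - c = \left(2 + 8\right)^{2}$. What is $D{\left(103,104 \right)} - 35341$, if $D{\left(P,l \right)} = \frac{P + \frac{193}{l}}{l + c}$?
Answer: $- \frac{7347293}{208} \approx -35324.0$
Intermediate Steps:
$c = -98$ ($c = 2 - \left(2 + 8\right)^{2} = 2 - 10^{2} = 2 - 100 = -98$)
$D{\left(P,l \right)} = \frac{P + \frac{193}{l}}{-98 + l}$ ($D{\left(P,l \right)} = \frac{P + \frac{193}{l}}{l - 98} = \frac{P + \frac{193}{l}}{-98 + l}$)
$D{\left(103,104 \right)} - 35341 = \frac{193 + 103 \cdot 104}{104 \left(-98 + 104\right)} - 35341 = \frac{193 + 10712}{104 \cdot 6} - 35341 = \frac{1}{104} \cdot \frac{1}{6} \cdot 10905 - 35341 = \frac{3635}{208} - 35341 = - \frac{7347293}{208}$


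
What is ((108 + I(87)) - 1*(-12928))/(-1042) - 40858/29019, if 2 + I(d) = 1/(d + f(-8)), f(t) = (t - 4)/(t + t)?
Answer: -24617268743/1768911183 ≈ -13.917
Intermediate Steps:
f(t) = (-4 + t)/(2*t) (f(t) = (-4 + t)/((2*t)) = (-4 + t)*(1/(2*t)) = (-4 + t)/(2*t))
I(d) = -2 + 1/(¾ + d) (I(d) = -2 + 1/(d + (½)*(-4 - 8)/(-8)) = -2 + 1/(d + (½)*(-⅛)*(-12)) = -2 + 1/(d + ¾) = -2 + 1/(¾ + d))
((108 + I(87)) - 1*(-12928))/(-1042) - 40858/29019 = ((108 + 2*(-1 - 4*87)/(3 + 4*87)) - 1*(-12928))/(-1042) - 40858/29019 = ((108 + 2*(-1 - 348)/(3 + 348)) + 12928)*(-1/1042) - 40858*1/29019 = ((108 + 2*(-349)/351) + 12928)*(-1/1042) - 40858/29019 = ((108 + 2*(1/351)*(-349)) + 12928)*(-1/1042) - 40858/29019 = ((108 - 698/351) + 12928)*(-1/1042) - 40858/29019 = (37210/351 + 12928)*(-1/1042) - 40858/29019 = (4574938/351)*(-1/1042) - 40858/29019 = -2287469/182871 - 40858/29019 = -24617268743/1768911183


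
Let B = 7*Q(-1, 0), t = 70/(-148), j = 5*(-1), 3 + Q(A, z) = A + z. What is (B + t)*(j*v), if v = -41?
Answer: -431935/74 ≈ -5837.0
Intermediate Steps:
Q(A, z) = -3 + A + z (Q(A, z) = -3 + (A + z) = -3 + A + z)
j = -5
t = -35/74 (t = 70*(-1/148) = -35/74 ≈ -0.47297)
B = -28 (B = 7*(-3 - 1 + 0) = 7*(-4) = -28)
(B + t)*(j*v) = (-28 - 35/74)*(-5*(-41)) = -2107/74*205 = -431935/74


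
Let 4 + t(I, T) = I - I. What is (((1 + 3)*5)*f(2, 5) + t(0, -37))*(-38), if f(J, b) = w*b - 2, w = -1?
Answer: 5472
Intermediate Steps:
t(I, T) = -4 (t(I, T) = -4 + (I - I) = -4 + 0 = -4)
f(J, b) = -2 - b (f(J, b) = -b - 2 = -2 - b)
(((1 + 3)*5)*f(2, 5) + t(0, -37))*(-38) = (((1 + 3)*5)*(-2 - 1*5) - 4)*(-38) = ((4*5)*(-2 - 5) - 4)*(-38) = (20*(-7) - 4)*(-38) = (-140 - 4)*(-38) = -144*(-38) = 5472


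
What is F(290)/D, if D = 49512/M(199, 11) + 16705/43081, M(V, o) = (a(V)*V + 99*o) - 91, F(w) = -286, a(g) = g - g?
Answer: -6148261834/1074849031 ≈ -5.7201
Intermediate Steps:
a(g) = 0
M(V, o) = -91 + 99*o (M(V, o) = (0*V + 99*o) - 91 = (0 + 99*o) - 91 = 99*o - 91 = -91 + 99*o)
D = 1074849031/21497419 (D = 49512/(-91 + 99*11) + 16705/43081 = 49512/(-91 + 1089) + 16705*(1/43081) = 49512/998 + 16705/43081 = 49512*(1/998) + 16705/43081 = 24756/499 + 16705/43081 = 1074849031/21497419 ≈ 49.999)
F(290)/D = -286/1074849031/21497419 = -286*21497419/1074849031 = -6148261834/1074849031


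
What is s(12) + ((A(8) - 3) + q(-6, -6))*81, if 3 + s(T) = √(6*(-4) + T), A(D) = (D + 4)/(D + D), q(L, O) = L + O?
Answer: -4629/4 + 2*I*√3 ≈ -1157.3 + 3.4641*I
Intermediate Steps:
A(D) = (4 + D)/(2*D) (A(D) = (4 + D)/((2*D)) = (4 + D)*(1/(2*D)) = (4 + D)/(2*D))
s(T) = -3 + √(-24 + T) (s(T) = -3 + √(6*(-4) + T) = -3 + √(-24 + T))
s(12) + ((A(8) - 3) + q(-6, -6))*81 = (-3 + √(-24 + 12)) + (((½)*(4 + 8)/8 - 3) + (-6 - 6))*81 = (-3 + √(-12)) + (((½)*(⅛)*12 - 3) - 12)*81 = (-3 + 2*I*√3) + ((¾ - 3) - 12)*81 = (-3 + 2*I*√3) + (-9/4 - 12)*81 = (-3 + 2*I*√3) - 57/4*81 = (-3 + 2*I*√3) - 4617/4 = -4629/4 + 2*I*√3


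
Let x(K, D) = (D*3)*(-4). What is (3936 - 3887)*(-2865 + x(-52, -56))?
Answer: -107457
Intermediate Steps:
x(K, D) = -12*D (x(K, D) = (3*D)*(-4) = -12*D)
(3936 - 3887)*(-2865 + x(-52, -56)) = (3936 - 3887)*(-2865 - 12*(-56)) = 49*(-2865 + 672) = 49*(-2193) = -107457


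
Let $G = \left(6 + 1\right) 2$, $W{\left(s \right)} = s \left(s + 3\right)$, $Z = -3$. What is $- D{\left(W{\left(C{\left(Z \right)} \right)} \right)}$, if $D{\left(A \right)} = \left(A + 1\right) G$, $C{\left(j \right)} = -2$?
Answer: $14$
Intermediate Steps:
$W{\left(s \right)} = s \left(3 + s\right)$
$G = 14$ ($G = 7 \cdot 2 = 14$)
$D{\left(A \right)} = 14 + 14 A$ ($D{\left(A \right)} = \left(A + 1\right) 14 = \left(1 + A\right) 14 = 14 + 14 A$)
$- D{\left(W{\left(C{\left(Z \right)} \right)} \right)} = - (14 + 14 \left(- 2 \left(3 - 2\right)\right)) = - (14 + 14 \left(\left(-2\right) 1\right)) = - (14 + 14 \left(-2\right)) = - (14 - 28) = \left(-1\right) \left(-14\right) = 14$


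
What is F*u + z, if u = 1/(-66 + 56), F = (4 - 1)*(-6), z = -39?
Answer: -186/5 ≈ -37.200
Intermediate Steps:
F = -18 (F = 3*(-6) = -18)
u = -⅒ (u = 1/(-10) = -⅒ ≈ -0.10000)
F*u + z = -18*(-⅒) - 39 = 9/5 - 39 = -186/5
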